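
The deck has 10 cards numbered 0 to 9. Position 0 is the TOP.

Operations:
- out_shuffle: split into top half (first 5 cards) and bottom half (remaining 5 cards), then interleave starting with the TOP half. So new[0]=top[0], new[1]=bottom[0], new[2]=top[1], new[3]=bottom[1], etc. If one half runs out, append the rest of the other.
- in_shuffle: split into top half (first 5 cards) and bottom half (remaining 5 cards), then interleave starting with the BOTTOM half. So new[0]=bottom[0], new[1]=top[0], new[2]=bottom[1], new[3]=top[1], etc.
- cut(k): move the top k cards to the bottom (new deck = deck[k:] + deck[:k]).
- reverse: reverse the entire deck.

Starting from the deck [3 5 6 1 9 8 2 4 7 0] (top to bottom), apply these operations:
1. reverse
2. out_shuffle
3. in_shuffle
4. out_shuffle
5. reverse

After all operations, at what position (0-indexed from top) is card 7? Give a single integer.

Answer: 8

Derivation:
After op 1 (reverse): [0 7 4 2 8 9 1 6 5 3]
After op 2 (out_shuffle): [0 9 7 1 4 6 2 5 8 3]
After op 3 (in_shuffle): [6 0 2 9 5 7 8 1 3 4]
After op 4 (out_shuffle): [6 7 0 8 2 1 9 3 5 4]
After op 5 (reverse): [4 5 3 9 1 2 8 0 7 6]
Card 7 is at position 8.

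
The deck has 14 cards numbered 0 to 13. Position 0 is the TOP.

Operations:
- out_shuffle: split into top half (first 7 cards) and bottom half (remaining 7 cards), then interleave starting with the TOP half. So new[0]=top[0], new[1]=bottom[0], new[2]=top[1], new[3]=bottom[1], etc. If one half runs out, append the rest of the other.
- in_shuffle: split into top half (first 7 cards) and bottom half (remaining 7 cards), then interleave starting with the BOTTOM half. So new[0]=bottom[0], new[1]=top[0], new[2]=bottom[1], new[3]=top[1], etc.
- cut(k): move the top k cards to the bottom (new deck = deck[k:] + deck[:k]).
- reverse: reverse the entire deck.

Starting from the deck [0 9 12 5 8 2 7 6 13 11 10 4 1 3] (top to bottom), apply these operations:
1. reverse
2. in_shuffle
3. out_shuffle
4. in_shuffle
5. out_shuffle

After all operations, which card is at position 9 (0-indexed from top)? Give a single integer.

Answer: 11

Derivation:
After op 1 (reverse): [3 1 4 10 11 13 6 7 2 8 5 12 9 0]
After op 2 (in_shuffle): [7 3 2 1 8 4 5 10 12 11 9 13 0 6]
After op 3 (out_shuffle): [7 10 3 12 2 11 1 9 8 13 4 0 5 6]
After op 4 (in_shuffle): [9 7 8 10 13 3 4 12 0 2 5 11 6 1]
After op 5 (out_shuffle): [9 12 7 0 8 2 10 5 13 11 3 6 4 1]
Position 9: card 11.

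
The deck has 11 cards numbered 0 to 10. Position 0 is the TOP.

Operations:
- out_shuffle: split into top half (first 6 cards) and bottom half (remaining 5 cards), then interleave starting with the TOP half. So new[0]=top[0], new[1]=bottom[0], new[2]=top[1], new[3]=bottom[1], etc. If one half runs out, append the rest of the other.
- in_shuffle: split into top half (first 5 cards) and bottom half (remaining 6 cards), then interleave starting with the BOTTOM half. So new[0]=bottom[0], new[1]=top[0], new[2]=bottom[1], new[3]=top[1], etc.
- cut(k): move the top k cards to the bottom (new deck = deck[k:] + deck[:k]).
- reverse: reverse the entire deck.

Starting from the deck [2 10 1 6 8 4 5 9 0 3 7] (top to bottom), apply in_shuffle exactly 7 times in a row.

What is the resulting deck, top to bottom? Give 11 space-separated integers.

Answer: 9 8 10 3 5 6 2 0 4 1 7

Derivation:
After op 1 (in_shuffle): [4 2 5 10 9 1 0 6 3 8 7]
After op 2 (in_shuffle): [1 4 0 2 6 5 3 10 8 9 7]
After op 3 (in_shuffle): [5 1 3 4 10 0 8 2 9 6 7]
After op 4 (in_shuffle): [0 5 8 1 2 3 9 4 6 10 7]
After op 5 (in_shuffle): [3 0 9 5 4 8 6 1 10 2 7]
After op 6 (in_shuffle): [8 3 6 0 1 9 10 5 2 4 7]
After op 7 (in_shuffle): [9 8 10 3 5 6 2 0 4 1 7]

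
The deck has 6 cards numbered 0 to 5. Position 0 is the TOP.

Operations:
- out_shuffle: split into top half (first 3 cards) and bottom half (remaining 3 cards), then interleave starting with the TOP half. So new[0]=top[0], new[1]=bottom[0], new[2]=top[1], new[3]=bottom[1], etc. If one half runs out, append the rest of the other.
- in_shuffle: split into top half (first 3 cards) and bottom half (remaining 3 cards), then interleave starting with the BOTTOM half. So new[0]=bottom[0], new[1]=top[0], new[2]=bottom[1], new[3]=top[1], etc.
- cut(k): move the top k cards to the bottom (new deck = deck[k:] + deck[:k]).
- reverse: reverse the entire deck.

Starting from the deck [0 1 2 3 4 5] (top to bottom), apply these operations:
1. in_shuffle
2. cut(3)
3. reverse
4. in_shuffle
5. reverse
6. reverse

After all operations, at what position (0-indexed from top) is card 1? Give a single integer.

After op 1 (in_shuffle): [3 0 4 1 5 2]
After op 2 (cut(3)): [1 5 2 3 0 4]
After op 3 (reverse): [4 0 3 2 5 1]
After op 4 (in_shuffle): [2 4 5 0 1 3]
After op 5 (reverse): [3 1 0 5 4 2]
After op 6 (reverse): [2 4 5 0 1 3]
Card 1 is at position 4.

Answer: 4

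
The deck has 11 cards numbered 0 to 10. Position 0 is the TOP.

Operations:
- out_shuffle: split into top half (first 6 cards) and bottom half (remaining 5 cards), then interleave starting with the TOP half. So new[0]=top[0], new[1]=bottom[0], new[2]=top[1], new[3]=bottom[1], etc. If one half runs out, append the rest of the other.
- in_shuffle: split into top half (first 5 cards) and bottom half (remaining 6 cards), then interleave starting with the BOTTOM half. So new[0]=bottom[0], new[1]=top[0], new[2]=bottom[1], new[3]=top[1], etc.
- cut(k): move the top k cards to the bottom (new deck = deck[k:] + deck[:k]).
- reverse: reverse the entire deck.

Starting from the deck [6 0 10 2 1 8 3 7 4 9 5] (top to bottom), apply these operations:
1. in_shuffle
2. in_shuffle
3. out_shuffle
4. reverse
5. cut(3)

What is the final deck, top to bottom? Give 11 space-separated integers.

After op 1 (in_shuffle): [8 6 3 0 7 10 4 2 9 1 5]
After op 2 (in_shuffle): [10 8 4 6 2 3 9 0 1 7 5]
After op 3 (out_shuffle): [10 9 8 0 4 1 6 7 2 5 3]
After op 4 (reverse): [3 5 2 7 6 1 4 0 8 9 10]
After op 5 (cut(3)): [7 6 1 4 0 8 9 10 3 5 2]

Answer: 7 6 1 4 0 8 9 10 3 5 2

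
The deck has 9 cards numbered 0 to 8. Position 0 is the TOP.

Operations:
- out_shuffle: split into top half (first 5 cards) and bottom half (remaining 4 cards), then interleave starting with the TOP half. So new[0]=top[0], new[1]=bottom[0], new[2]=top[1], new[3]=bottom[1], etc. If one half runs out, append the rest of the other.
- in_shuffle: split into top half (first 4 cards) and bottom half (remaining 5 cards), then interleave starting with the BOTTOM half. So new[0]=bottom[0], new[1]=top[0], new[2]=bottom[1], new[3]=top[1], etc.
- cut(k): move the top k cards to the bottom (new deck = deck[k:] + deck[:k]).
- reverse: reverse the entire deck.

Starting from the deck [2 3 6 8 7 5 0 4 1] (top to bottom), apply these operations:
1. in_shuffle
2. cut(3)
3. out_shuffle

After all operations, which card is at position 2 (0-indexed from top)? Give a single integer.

After op 1 (in_shuffle): [7 2 5 3 0 6 4 8 1]
After op 2 (cut(3)): [3 0 6 4 8 1 7 2 5]
After op 3 (out_shuffle): [3 1 0 7 6 2 4 5 8]
Position 2: card 0.

Answer: 0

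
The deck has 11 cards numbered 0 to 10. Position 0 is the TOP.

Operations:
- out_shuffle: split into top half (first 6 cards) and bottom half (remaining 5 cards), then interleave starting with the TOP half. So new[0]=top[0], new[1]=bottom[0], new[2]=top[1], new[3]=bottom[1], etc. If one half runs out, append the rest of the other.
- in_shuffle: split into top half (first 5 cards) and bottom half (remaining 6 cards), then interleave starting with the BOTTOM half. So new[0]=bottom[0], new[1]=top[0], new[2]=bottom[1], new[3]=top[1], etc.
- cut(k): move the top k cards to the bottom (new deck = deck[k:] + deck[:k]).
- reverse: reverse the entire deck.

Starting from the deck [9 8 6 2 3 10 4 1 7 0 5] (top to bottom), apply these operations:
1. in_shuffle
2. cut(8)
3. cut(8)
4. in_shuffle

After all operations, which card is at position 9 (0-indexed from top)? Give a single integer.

After op 1 (in_shuffle): [10 9 4 8 1 6 7 2 0 3 5]
After op 2 (cut(8)): [0 3 5 10 9 4 8 1 6 7 2]
After op 3 (cut(8)): [6 7 2 0 3 5 10 9 4 8 1]
After op 4 (in_shuffle): [5 6 10 7 9 2 4 0 8 3 1]
Position 9: card 3.

Answer: 3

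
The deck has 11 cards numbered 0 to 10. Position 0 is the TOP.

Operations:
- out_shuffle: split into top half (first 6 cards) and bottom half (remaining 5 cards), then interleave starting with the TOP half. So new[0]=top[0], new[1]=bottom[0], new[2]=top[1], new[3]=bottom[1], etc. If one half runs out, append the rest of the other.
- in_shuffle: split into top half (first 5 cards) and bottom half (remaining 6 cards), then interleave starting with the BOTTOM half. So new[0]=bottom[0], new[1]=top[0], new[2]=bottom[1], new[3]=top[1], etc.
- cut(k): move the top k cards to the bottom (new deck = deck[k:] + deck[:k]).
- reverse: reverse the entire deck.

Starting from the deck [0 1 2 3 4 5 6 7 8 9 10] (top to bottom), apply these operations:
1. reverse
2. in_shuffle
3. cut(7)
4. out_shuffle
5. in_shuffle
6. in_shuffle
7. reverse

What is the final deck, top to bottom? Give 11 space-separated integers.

After op 1 (reverse): [10 9 8 7 6 5 4 3 2 1 0]
After op 2 (in_shuffle): [5 10 4 9 3 8 2 7 1 6 0]
After op 3 (cut(7)): [7 1 6 0 5 10 4 9 3 8 2]
After op 4 (out_shuffle): [7 4 1 9 6 3 0 8 5 2 10]
After op 5 (in_shuffle): [3 7 0 4 8 1 5 9 2 6 10]
After op 6 (in_shuffle): [1 3 5 7 9 0 2 4 6 8 10]
After op 7 (reverse): [10 8 6 4 2 0 9 7 5 3 1]

Answer: 10 8 6 4 2 0 9 7 5 3 1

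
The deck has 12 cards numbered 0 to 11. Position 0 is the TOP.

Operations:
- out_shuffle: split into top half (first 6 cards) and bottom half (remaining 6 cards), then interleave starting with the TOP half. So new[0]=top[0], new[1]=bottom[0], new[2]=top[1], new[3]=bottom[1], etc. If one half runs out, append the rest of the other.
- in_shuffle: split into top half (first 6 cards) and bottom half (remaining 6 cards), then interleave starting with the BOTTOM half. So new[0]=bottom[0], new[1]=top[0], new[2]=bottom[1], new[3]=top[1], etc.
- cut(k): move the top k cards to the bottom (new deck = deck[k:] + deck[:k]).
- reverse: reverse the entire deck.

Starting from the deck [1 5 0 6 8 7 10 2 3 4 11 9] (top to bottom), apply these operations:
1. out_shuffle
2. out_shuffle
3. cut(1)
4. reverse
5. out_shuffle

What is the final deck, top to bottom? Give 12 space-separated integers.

Answer: 1 2 9 8 3 5 7 4 0 10 11 6

Derivation:
After op 1 (out_shuffle): [1 10 5 2 0 3 6 4 8 11 7 9]
After op 2 (out_shuffle): [1 6 10 4 5 8 2 11 0 7 3 9]
After op 3 (cut(1)): [6 10 4 5 8 2 11 0 7 3 9 1]
After op 4 (reverse): [1 9 3 7 0 11 2 8 5 4 10 6]
After op 5 (out_shuffle): [1 2 9 8 3 5 7 4 0 10 11 6]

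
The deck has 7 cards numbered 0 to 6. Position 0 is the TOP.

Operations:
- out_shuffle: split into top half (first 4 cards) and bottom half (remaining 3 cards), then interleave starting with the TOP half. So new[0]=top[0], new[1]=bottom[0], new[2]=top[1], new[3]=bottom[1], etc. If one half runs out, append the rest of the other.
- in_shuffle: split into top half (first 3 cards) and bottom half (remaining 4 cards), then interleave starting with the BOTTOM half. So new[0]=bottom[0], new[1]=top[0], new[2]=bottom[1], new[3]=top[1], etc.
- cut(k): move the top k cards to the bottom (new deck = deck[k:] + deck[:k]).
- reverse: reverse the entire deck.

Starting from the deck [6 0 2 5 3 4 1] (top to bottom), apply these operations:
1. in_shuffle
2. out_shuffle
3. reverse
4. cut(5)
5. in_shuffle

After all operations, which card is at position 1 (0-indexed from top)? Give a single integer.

Answer: 4

Derivation:
After op 1 (in_shuffle): [5 6 3 0 4 2 1]
After op 2 (out_shuffle): [5 4 6 2 3 1 0]
After op 3 (reverse): [0 1 3 2 6 4 5]
After op 4 (cut(5)): [4 5 0 1 3 2 6]
After op 5 (in_shuffle): [1 4 3 5 2 0 6]
Position 1: card 4.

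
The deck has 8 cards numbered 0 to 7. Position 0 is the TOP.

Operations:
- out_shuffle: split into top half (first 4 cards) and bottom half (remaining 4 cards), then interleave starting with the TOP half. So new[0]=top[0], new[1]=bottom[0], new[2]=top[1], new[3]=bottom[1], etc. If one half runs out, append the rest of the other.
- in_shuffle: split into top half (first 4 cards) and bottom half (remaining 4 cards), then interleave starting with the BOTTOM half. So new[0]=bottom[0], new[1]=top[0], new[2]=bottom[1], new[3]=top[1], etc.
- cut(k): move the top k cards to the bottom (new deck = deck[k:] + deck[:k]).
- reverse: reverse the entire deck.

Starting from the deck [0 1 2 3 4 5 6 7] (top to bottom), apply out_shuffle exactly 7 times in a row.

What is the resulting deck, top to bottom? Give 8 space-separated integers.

Answer: 0 4 1 5 2 6 3 7

Derivation:
After op 1 (out_shuffle): [0 4 1 5 2 6 3 7]
After op 2 (out_shuffle): [0 2 4 6 1 3 5 7]
After op 3 (out_shuffle): [0 1 2 3 4 5 6 7]
After op 4 (out_shuffle): [0 4 1 5 2 6 3 7]
After op 5 (out_shuffle): [0 2 4 6 1 3 5 7]
After op 6 (out_shuffle): [0 1 2 3 4 5 6 7]
After op 7 (out_shuffle): [0 4 1 5 2 6 3 7]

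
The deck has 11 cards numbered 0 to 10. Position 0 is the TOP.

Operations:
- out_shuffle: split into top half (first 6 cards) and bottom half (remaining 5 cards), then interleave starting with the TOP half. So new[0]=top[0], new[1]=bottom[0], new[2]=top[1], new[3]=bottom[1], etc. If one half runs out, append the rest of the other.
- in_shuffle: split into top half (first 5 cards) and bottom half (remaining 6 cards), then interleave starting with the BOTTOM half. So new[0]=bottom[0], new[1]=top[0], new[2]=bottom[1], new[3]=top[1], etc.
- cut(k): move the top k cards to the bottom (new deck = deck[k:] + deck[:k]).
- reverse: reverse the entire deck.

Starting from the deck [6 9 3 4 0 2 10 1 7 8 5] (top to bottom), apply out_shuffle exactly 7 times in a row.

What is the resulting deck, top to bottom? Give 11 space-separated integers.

Answer: 6 7 2 3 5 1 0 9 8 10 4

Derivation:
After op 1 (out_shuffle): [6 10 9 1 3 7 4 8 0 5 2]
After op 2 (out_shuffle): [6 4 10 8 9 0 1 5 3 2 7]
After op 3 (out_shuffle): [6 1 4 5 10 3 8 2 9 7 0]
After op 4 (out_shuffle): [6 8 1 2 4 9 5 7 10 0 3]
After op 5 (out_shuffle): [6 5 8 7 1 10 2 0 4 3 9]
After op 6 (out_shuffle): [6 2 5 0 8 4 7 3 1 9 10]
After op 7 (out_shuffle): [6 7 2 3 5 1 0 9 8 10 4]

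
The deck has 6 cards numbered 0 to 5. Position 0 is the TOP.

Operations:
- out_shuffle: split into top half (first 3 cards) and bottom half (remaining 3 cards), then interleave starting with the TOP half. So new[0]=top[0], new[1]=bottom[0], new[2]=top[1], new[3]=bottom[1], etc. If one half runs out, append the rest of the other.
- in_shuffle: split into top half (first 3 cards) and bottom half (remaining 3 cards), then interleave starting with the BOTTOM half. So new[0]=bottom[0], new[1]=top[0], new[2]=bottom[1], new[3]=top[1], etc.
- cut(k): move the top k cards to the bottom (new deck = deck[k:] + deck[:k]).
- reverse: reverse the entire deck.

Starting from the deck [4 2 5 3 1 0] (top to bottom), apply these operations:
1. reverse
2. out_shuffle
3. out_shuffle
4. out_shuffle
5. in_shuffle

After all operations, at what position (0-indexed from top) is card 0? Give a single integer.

Answer: 1

Derivation:
After op 1 (reverse): [0 1 3 5 2 4]
After op 2 (out_shuffle): [0 5 1 2 3 4]
After op 3 (out_shuffle): [0 2 5 3 1 4]
After op 4 (out_shuffle): [0 3 2 1 5 4]
After op 5 (in_shuffle): [1 0 5 3 4 2]
Card 0 is at position 1.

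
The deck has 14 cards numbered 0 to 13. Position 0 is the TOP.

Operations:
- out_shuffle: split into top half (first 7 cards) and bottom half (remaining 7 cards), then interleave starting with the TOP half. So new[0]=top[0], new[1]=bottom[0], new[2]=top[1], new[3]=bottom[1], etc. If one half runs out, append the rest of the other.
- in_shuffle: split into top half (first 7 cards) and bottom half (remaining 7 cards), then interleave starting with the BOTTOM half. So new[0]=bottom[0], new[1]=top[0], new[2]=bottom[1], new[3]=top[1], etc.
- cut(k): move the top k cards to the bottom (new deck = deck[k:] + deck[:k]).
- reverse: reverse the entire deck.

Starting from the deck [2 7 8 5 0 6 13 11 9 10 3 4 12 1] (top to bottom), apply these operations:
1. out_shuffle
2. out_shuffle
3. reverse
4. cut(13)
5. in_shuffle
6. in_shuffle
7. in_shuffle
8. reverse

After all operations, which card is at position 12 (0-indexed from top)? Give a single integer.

After op 1 (out_shuffle): [2 11 7 9 8 10 5 3 0 4 6 12 13 1]
After op 2 (out_shuffle): [2 3 11 0 7 4 9 6 8 12 10 13 5 1]
After op 3 (reverse): [1 5 13 10 12 8 6 9 4 7 0 11 3 2]
After op 4 (cut(13)): [2 1 5 13 10 12 8 6 9 4 7 0 11 3]
After op 5 (in_shuffle): [6 2 9 1 4 5 7 13 0 10 11 12 3 8]
After op 6 (in_shuffle): [13 6 0 2 10 9 11 1 12 4 3 5 8 7]
After op 7 (in_shuffle): [1 13 12 6 4 0 3 2 5 10 8 9 7 11]
After op 8 (reverse): [11 7 9 8 10 5 2 3 0 4 6 12 13 1]
Position 12: card 13.

Answer: 13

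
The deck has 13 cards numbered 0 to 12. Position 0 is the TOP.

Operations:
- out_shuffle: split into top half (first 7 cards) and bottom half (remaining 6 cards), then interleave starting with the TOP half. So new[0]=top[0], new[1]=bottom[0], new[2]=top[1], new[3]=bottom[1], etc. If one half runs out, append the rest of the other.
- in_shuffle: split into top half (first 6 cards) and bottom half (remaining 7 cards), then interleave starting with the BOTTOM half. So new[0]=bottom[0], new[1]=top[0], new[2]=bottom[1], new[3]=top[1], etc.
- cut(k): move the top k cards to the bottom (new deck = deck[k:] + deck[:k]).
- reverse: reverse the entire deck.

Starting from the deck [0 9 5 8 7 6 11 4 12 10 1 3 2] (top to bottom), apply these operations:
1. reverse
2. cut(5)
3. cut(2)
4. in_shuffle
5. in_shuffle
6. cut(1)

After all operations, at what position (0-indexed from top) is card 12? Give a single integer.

After op 1 (reverse): [2 3 1 10 12 4 11 6 7 8 5 9 0]
After op 2 (cut(5)): [4 11 6 7 8 5 9 0 2 3 1 10 12]
After op 3 (cut(2)): [6 7 8 5 9 0 2 3 1 10 12 4 11]
After op 4 (in_shuffle): [2 6 3 7 1 8 10 5 12 9 4 0 11]
After op 5 (in_shuffle): [10 2 5 6 12 3 9 7 4 1 0 8 11]
After op 6 (cut(1)): [2 5 6 12 3 9 7 4 1 0 8 11 10]
Card 12 is at position 3.

Answer: 3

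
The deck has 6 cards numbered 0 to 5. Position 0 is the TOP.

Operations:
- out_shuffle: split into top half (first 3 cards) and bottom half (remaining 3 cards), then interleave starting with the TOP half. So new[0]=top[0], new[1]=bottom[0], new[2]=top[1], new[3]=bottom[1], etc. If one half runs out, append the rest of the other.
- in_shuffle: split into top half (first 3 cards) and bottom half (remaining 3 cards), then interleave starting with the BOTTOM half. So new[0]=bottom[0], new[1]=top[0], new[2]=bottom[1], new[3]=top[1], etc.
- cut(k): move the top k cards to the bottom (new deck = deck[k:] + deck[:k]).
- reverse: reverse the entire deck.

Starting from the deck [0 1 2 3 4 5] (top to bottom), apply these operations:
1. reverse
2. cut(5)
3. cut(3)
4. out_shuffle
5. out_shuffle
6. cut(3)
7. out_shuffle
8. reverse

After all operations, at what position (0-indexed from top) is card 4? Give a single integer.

Answer: 1

Derivation:
After op 1 (reverse): [5 4 3 2 1 0]
After op 2 (cut(5)): [0 5 4 3 2 1]
After op 3 (cut(3)): [3 2 1 0 5 4]
After op 4 (out_shuffle): [3 0 2 5 1 4]
After op 5 (out_shuffle): [3 5 0 1 2 4]
After op 6 (cut(3)): [1 2 4 3 5 0]
After op 7 (out_shuffle): [1 3 2 5 4 0]
After op 8 (reverse): [0 4 5 2 3 1]
Card 4 is at position 1.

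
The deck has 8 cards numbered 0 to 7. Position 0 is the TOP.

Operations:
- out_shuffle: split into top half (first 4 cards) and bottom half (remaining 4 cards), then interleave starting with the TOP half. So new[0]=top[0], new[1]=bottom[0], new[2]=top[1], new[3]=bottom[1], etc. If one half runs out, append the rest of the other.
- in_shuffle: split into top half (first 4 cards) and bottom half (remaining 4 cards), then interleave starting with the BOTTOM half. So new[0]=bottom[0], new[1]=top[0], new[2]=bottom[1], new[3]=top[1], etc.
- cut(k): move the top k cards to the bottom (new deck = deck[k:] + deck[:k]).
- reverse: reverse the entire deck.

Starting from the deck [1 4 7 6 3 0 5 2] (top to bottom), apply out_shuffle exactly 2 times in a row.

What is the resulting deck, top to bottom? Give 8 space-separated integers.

After op 1 (out_shuffle): [1 3 4 0 7 5 6 2]
After op 2 (out_shuffle): [1 7 3 5 4 6 0 2]

Answer: 1 7 3 5 4 6 0 2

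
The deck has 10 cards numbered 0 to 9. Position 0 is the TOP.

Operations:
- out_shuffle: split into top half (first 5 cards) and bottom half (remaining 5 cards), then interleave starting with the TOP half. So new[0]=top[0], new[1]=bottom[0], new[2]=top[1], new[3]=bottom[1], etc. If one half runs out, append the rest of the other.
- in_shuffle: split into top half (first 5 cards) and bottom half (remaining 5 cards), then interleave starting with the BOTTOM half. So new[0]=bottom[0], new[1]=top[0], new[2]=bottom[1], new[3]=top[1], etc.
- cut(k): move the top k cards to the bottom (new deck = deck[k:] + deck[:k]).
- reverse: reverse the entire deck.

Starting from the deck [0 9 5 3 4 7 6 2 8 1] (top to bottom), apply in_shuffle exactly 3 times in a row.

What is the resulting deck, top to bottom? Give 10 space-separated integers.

Answer: 6 5 1 7 9 8 4 0 2 3

Derivation:
After op 1 (in_shuffle): [7 0 6 9 2 5 8 3 1 4]
After op 2 (in_shuffle): [5 7 8 0 3 6 1 9 4 2]
After op 3 (in_shuffle): [6 5 1 7 9 8 4 0 2 3]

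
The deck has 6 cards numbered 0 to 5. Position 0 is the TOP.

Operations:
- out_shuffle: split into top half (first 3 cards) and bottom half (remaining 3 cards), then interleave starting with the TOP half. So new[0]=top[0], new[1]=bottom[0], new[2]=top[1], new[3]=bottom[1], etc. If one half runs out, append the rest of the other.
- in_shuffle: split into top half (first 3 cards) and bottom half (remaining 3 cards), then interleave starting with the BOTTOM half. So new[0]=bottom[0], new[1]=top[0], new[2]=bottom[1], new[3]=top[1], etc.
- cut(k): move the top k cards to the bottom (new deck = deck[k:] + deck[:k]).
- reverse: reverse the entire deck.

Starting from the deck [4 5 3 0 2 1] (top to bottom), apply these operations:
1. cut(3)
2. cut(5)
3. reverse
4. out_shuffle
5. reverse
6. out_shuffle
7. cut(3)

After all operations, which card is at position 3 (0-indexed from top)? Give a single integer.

After op 1 (cut(3)): [0 2 1 4 5 3]
After op 2 (cut(5)): [3 0 2 1 4 5]
After op 3 (reverse): [5 4 1 2 0 3]
After op 4 (out_shuffle): [5 2 4 0 1 3]
After op 5 (reverse): [3 1 0 4 2 5]
After op 6 (out_shuffle): [3 4 1 2 0 5]
After op 7 (cut(3)): [2 0 5 3 4 1]
Position 3: card 3.

Answer: 3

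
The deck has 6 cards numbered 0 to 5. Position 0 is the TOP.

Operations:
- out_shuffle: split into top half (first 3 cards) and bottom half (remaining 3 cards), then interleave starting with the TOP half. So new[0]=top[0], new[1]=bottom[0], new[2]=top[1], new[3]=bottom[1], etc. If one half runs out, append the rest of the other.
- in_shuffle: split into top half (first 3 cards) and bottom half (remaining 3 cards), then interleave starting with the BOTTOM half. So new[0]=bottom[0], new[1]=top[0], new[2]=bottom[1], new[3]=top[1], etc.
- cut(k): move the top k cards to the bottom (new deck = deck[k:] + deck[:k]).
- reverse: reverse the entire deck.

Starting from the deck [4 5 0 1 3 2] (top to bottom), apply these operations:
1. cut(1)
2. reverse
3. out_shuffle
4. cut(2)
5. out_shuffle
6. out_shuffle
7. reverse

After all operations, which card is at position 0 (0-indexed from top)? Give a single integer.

After op 1 (cut(1)): [5 0 1 3 2 4]
After op 2 (reverse): [4 2 3 1 0 5]
After op 3 (out_shuffle): [4 1 2 0 3 5]
After op 4 (cut(2)): [2 0 3 5 4 1]
After op 5 (out_shuffle): [2 5 0 4 3 1]
After op 6 (out_shuffle): [2 4 5 3 0 1]
After op 7 (reverse): [1 0 3 5 4 2]
Position 0: card 1.

Answer: 1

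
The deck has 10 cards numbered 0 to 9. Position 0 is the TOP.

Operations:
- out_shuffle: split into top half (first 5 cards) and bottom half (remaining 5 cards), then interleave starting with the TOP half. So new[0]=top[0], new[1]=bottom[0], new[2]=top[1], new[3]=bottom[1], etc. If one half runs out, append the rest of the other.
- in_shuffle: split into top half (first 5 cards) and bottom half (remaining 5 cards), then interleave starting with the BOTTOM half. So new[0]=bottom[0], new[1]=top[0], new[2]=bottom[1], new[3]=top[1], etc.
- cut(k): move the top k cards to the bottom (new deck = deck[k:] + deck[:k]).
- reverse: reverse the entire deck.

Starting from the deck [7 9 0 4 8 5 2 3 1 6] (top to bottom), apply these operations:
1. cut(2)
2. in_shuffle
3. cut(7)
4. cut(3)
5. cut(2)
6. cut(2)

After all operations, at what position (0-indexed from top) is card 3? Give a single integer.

After op 1 (cut(2)): [0 4 8 5 2 3 1 6 7 9]
After op 2 (in_shuffle): [3 0 1 4 6 8 7 5 9 2]
After op 3 (cut(7)): [5 9 2 3 0 1 4 6 8 7]
After op 4 (cut(3)): [3 0 1 4 6 8 7 5 9 2]
After op 5 (cut(2)): [1 4 6 8 7 5 9 2 3 0]
After op 6 (cut(2)): [6 8 7 5 9 2 3 0 1 4]
Card 3 is at position 6.

Answer: 6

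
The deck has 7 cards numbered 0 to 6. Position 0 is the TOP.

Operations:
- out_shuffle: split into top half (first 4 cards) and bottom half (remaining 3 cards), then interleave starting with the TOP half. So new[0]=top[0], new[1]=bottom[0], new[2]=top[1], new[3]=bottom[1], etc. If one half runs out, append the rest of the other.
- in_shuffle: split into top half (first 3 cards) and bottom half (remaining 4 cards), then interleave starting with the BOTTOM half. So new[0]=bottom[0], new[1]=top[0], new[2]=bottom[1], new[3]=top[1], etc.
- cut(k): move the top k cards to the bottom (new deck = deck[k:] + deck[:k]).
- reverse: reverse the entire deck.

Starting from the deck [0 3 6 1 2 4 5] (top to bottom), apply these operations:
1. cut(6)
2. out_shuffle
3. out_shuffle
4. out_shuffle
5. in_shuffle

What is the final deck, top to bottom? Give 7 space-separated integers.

Answer: 6 5 1 0 2 3 4

Derivation:
After op 1 (cut(6)): [5 0 3 6 1 2 4]
After op 2 (out_shuffle): [5 1 0 2 3 4 6]
After op 3 (out_shuffle): [5 3 1 4 0 6 2]
After op 4 (out_shuffle): [5 0 3 6 1 2 4]
After op 5 (in_shuffle): [6 5 1 0 2 3 4]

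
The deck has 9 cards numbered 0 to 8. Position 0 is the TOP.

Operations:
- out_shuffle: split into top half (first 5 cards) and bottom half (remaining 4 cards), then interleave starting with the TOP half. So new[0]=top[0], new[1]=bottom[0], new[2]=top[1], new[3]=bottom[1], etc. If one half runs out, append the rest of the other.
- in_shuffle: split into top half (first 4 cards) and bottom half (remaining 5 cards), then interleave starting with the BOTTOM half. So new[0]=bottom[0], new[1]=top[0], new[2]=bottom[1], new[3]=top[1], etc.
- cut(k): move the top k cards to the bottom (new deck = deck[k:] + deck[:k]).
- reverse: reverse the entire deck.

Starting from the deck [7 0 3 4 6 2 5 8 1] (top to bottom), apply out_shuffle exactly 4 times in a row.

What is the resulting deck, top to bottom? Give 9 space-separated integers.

Answer: 7 6 1 4 8 3 5 0 2

Derivation:
After op 1 (out_shuffle): [7 2 0 5 3 8 4 1 6]
After op 2 (out_shuffle): [7 8 2 4 0 1 5 6 3]
After op 3 (out_shuffle): [7 1 8 5 2 6 4 3 0]
After op 4 (out_shuffle): [7 6 1 4 8 3 5 0 2]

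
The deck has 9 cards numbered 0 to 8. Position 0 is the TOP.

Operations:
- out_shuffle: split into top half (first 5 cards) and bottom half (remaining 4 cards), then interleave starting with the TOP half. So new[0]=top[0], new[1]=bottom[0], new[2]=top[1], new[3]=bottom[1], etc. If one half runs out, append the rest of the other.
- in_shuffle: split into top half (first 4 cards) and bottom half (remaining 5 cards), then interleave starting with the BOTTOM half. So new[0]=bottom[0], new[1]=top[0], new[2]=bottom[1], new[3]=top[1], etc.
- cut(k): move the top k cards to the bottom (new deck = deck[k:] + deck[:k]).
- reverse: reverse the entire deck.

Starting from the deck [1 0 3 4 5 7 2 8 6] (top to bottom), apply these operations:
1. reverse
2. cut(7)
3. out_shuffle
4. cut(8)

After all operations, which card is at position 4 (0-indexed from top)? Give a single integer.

After op 1 (reverse): [6 8 2 7 5 4 3 0 1]
After op 2 (cut(7)): [0 1 6 8 2 7 5 4 3]
After op 3 (out_shuffle): [0 7 1 5 6 4 8 3 2]
After op 4 (cut(8)): [2 0 7 1 5 6 4 8 3]
Position 4: card 5.

Answer: 5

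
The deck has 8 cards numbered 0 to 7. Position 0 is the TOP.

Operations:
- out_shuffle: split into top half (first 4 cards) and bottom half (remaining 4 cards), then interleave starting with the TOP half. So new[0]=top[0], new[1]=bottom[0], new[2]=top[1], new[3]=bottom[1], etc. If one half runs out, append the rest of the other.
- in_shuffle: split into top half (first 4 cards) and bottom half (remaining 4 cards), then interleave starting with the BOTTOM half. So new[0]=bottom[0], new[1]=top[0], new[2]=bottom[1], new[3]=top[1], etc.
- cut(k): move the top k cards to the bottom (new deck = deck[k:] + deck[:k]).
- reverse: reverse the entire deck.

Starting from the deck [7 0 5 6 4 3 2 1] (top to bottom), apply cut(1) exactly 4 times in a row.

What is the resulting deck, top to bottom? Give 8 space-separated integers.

After op 1 (cut(1)): [0 5 6 4 3 2 1 7]
After op 2 (cut(1)): [5 6 4 3 2 1 7 0]
After op 3 (cut(1)): [6 4 3 2 1 7 0 5]
After op 4 (cut(1)): [4 3 2 1 7 0 5 6]

Answer: 4 3 2 1 7 0 5 6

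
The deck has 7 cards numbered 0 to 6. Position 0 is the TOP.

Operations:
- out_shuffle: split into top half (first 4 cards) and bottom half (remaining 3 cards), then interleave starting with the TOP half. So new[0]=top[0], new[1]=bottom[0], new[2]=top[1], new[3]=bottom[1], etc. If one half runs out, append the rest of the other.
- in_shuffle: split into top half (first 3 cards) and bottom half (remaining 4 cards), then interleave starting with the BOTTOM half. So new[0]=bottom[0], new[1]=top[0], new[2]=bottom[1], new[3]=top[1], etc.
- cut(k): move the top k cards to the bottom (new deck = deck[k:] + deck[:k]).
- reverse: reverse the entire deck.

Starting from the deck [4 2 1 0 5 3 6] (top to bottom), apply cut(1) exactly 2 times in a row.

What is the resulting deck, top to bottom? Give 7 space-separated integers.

After op 1 (cut(1)): [2 1 0 5 3 6 4]
After op 2 (cut(1)): [1 0 5 3 6 4 2]

Answer: 1 0 5 3 6 4 2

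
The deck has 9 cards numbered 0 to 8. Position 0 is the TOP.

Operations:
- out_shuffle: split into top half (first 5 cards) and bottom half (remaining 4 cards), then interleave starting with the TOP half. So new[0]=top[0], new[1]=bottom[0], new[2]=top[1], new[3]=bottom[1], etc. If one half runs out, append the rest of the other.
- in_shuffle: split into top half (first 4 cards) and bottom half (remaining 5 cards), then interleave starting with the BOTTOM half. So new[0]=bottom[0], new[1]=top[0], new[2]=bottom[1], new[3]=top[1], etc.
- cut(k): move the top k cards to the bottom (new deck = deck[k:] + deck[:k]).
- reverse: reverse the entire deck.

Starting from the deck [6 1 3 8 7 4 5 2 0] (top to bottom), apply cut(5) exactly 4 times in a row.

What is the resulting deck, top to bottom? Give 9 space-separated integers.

Answer: 3 8 7 4 5 2 0 6 1

Derivation:
After op 1 (cut(5)): [4 5 2 0 6 1 3 8 7]
After op 2 (cut(5)): [1 3 8 7 4 5 2 0 6]
After op 3 (cut(5)): [5 2 0 6 1 3 8 7 4]
After op 4 (cut(5)): [3 8 7 4 5 2 0 6 1]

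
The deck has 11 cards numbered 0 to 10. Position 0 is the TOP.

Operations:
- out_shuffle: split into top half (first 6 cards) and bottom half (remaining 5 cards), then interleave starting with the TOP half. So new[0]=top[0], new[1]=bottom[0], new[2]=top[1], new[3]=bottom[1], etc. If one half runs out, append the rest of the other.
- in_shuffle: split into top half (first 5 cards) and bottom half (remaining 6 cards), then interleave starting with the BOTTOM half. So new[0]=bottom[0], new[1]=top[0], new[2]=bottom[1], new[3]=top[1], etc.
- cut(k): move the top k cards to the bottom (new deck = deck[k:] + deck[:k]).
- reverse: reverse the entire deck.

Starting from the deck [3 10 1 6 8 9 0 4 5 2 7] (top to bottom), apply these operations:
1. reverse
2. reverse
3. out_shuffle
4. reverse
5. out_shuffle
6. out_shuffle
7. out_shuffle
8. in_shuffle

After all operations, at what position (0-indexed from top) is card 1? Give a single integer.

After op 1 (reverse): [7 2 5 4 0 9 8 6 1 10 3]
After op 2 (reverse): [3 10 1 6 8 9 0 4 5 2 7]
After op 3 (out_shuffle): [3 0 10 4 1 5 6 2 8 7 9]
After op 4 (reverse): [9 7 8 2 6 5 1 4 10 0 3]
After op 5 (out_shuffle): [9 1 7 4 8 10 2 0 6 3 5]
After op 6 (out_shuffle): [9 2 1 0 7 6 4 3 8 5 10]
After op 7 (out_shuffle): [9 4 2 3 1 8 0 5 7 10 6]
After op 8 (in_shuffle): [8 9 0 4 5 2 7 3 10 1 6]
Card 1 is at position 9.

Answer: 9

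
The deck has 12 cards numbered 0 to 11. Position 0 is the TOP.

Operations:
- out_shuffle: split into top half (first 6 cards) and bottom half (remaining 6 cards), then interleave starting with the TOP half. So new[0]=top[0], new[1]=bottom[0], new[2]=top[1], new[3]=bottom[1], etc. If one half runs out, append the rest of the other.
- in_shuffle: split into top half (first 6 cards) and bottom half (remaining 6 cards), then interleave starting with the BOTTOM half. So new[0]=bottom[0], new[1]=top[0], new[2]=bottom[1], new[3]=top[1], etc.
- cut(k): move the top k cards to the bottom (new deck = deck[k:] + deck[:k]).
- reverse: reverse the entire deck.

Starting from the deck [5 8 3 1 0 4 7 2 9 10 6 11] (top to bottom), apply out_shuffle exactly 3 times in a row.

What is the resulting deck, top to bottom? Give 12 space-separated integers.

After op 1 (out_shuffle): [5 7 8 2 3 9 1 10 0 6 4 11]
After op 2 (out_shuffle): [5 1 7 10 8 0 2 6 3 4 9 11]
After op 3 (out_shuffle): [5 2 1 6 7 3 10 4 8 9 0 11]

Answer: 5 2 1 6 7 3 10 4 8 9 0 11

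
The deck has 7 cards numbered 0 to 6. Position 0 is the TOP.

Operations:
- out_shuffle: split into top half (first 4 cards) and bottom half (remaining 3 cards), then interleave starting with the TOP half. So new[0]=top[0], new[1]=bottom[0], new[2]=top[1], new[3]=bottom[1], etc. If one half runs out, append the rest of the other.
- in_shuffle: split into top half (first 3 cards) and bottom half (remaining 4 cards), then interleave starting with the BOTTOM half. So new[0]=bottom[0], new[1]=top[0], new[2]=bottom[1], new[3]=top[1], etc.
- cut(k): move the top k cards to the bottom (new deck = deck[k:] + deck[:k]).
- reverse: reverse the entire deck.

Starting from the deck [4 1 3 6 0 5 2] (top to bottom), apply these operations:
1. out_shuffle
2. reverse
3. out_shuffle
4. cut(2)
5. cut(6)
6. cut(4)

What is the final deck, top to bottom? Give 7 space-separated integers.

Answer: 4 5 6 1 2 0 3

Derivation:
After op 1 (out_shuffle): [4 0 1 5 3 2 6]
After op 2 (reverse): [6 2 3 5 1 0 4]
After op 3 (out_shuffle): [6 1 2 0 3 4 5]
After op 4 (cut(2)): [2 0 3 4 5 6 1]
After op 5 (cut(6)): [1 2 0 3 4 5 6]
After op 6 (cut(4)): [4 5 6 1 2 0 3]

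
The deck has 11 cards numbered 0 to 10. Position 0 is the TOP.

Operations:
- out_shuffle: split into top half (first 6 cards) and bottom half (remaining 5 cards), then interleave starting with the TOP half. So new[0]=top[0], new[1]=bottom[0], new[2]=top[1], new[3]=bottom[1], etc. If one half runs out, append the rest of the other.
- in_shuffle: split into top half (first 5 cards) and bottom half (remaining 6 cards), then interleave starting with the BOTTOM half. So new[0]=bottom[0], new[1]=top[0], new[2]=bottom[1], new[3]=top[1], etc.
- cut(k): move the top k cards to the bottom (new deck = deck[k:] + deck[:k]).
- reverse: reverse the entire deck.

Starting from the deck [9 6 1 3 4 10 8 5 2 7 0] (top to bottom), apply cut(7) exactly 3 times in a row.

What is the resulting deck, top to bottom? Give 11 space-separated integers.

Answer: 0 9 6 1 3 4 10 8 5 2 7

Derivation:
After op 1 (cut(7)): [5 2 7 0 9 6 1 3 4 10 8]
After op 2 (cut(7)): [3 4 10 8 5 2 7 0 9 6 1]
After op 3 (cut(7)): [0 9 6 1 3 4 10 8 5 2 7]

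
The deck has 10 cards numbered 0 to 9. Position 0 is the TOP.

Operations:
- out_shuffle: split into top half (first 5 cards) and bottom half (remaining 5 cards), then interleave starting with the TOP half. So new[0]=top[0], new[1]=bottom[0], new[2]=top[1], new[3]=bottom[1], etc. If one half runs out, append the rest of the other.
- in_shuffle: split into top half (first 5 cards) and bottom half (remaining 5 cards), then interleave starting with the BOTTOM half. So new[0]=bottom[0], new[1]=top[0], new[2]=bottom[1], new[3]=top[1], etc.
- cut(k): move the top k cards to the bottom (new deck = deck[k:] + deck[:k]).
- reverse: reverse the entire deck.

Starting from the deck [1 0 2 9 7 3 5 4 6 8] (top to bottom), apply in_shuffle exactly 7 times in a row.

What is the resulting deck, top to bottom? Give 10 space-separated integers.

After op 1 (in_shuffle): [3 1 5 0 4 2 6 9 8 7]
After op 2 (in_shuffle): [2 3 6 1 9 5 8 0 7 4]
After op 3 (in_shuffle): [5 2 8 3 0 6 7 1 4 9]
After op 4 (in_shuffle): [6 5 7 2 1 8 4 3 9 0]
After op 5 (in_shuffle): [8 6 4 5 3 7 9 2 0 1]
After op 6 (in_shuffle): [7 8 9 6 2 4 0 5 1 3]
After op 7 (in_shuffle): [4 7 0 8 5 9 1 6 3 2]

Answer: 4 7 0 8 5 9 1 6 3 2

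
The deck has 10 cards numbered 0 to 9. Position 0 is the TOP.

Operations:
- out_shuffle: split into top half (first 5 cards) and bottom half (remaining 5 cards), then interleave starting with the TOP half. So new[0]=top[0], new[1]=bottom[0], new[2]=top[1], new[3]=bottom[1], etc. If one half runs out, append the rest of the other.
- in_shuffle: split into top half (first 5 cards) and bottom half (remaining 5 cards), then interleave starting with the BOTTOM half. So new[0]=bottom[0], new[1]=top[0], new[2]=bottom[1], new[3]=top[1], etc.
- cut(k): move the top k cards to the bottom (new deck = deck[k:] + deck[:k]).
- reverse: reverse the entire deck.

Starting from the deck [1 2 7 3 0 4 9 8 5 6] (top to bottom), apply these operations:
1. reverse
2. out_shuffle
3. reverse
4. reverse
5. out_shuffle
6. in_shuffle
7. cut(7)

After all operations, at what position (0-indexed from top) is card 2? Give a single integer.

After op 1 (reverse): [6 5 8 9 4 0 3 7 2 1]
After op 2 (out_shuffle): [6 0 5 3 8 7 9 2 4 1]
After op 3 (reverse): [1 4 2 9 7 8 3 5 0 6]
After op 4 (reverse): [6 0 5 3 8 7 9 2 4 1]
After op 5 (out_shuffle): [6 7 0 9 5 2 3 4 8 1]
After op 6 (in_shuffle): [2 6 3 7 4 0 8 9 1 5]
After op 7 (cut(7)): [9 1 5 2 6 3 7 4 0 8]
Card 2 is at position 3.

Answer: 3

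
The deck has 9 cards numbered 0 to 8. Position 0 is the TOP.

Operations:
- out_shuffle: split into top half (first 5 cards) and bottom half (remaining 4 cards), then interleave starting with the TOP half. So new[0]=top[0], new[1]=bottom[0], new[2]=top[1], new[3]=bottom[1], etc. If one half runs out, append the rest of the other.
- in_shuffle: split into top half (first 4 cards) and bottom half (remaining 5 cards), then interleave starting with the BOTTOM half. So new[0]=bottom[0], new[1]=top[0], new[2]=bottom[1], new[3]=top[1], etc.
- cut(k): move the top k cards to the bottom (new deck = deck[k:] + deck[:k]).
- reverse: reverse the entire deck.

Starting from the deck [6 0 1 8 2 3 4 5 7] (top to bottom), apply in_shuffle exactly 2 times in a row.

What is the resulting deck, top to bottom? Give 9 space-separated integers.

After op 1 (in_shuffle): [2 6 3 0 4 1 5 8 7]
After op 2 (in_shuffle): [4 2 1 6 5 3 8 0 7]

Answer: 4 2 1 6 5 3 8 0 7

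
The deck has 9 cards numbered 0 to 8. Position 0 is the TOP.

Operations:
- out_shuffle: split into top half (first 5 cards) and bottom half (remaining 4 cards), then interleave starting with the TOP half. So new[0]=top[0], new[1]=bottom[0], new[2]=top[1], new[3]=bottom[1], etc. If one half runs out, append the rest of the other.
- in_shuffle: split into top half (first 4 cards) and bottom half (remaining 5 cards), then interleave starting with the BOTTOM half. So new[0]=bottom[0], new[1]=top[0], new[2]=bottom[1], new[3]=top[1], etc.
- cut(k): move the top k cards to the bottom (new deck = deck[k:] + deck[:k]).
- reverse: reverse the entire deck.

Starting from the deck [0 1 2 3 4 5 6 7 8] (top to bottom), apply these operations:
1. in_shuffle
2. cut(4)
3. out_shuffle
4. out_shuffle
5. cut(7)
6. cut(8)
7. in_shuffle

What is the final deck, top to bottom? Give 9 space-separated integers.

After op 1 (in_shuffle): [4 0 5 1 6 2 7 3 8]
After op 2 (cut(4)): [6 2 7 3 8 4 0 5 1]
After op 3 (out_shuffle): [6 4 2 0 7 5 3 1 8]
After op 4 (out_shuffle): [6 5 4 3 2 1 0 8 7]
After op 5 (cut(7)): [8 7 6 5 4 3 2 1 0]
After op 6 (cut(8)): [0 8 7 6 5 4 3 2 1]
After op 7 (in_shuffle): [5 0 4 8 3 7 2 6 1]

Answer: 5 0 4 8 3 7 2 6 1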